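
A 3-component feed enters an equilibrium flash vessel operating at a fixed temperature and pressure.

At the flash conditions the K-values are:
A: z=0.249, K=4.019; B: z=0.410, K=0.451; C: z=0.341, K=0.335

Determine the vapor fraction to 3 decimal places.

Rachford–Rice: g(ψ) = Σ zᵢ(Kᵢ−1)/(1+ψ(Kᵢ−1)) = 0.
Feasibility: ΣzᵢKᵢ = 1.300, Σzᵢ/Kᵢ = 1.989 — both > 1, two phases present.
Newton iteration, ψ⁰ = 0.63:
  ψ = 0.630: g = -0.4753, g' = -1.005 → ψ = 0.157
  ψ = 0.157: g = 0.0105, g' = -1.381 → ψ = 0.165
Converged at ψ = 0.165.

ψ = 0.165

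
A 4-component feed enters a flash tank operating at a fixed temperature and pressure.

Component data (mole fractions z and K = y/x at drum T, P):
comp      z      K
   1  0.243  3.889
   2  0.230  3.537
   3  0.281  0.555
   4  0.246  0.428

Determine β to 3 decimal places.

β = 0.735

Rachford–Rice: g(β) = Σ zᵢ(Kᵢ−1)/(1+β(Kᵢ−1)) = 0.
Check two-phase: ΣzᵢKᵢ = 2.020 > 1 and Σzᵢ/Kᵢ = 1.209 > 1, so g(0) = 1.020 > 0 and g(1) = -0.209 < 0.
Iterate (Newton) starting at β = 0.5:
  β = 0.500: g = 0.1865, g' = -0.877 → β = 0.713
  β = 0.713: g = 0.0166, g' = -0.753 → β = 0.735
Converged at β = 0.735.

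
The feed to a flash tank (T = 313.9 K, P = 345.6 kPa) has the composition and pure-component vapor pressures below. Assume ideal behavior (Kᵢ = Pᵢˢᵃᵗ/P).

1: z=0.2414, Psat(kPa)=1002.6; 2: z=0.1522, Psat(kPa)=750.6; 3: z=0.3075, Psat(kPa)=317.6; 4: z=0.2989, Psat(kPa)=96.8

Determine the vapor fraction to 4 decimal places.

ψ = 0.4791

Raoult's law: Kᵢ = Pᵢˢᵃᵗ/P = Pᵢˢᵃᵗ/345.6.
  K_1 = 1002.6/345.6 = 2.901042, K_2 = 750.6/345.6 = 2.171875, K_3 = 317.6/345.6 = 0.918981, K_4 = 96.8/345.6 = 0.280093
Material balance + equilibrium reduce to Σ zᵢ(Kᵢ−1)/(1+ψ(Kᵢ−1)) = 0.
Check two-phase: ΣzᵢKᵢ = 1.3972 > 1 and Σzᵢ/Kᵢ = 1.5550 > 1, so g(0) = 0.3972 > 0 and g(1) = -0.5550 < 0.
Newton–Raphson from ψ = 0.55:
  ψ = 0.5500: g = -0.04950, g' = -0.7125 → ψ = 0.4805
  ψ = 0.4805: g = -0.00098, g' = -0.6881 → ψ = 0.4791
Converged at ψ = 0.4791.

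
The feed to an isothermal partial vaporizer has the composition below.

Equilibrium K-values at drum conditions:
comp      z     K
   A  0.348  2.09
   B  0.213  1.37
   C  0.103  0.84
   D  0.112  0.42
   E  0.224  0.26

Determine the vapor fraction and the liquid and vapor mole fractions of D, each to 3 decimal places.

Let ψ = V/F and solve Σ zᵢ(Kᵢ−1)/(1+ψ(Kᵢ−1)) = 0.
Feasibility: ΣzᵢKᵢ = 1.211, Σzᵢ/Kᵢ = 1.573 — both > 1, two phases present.
Newton iteration, ψ⁰ = 0.58:
  ψ = 0.580: g = -0.1092, g' = -0.640 → ψ = 0.409
  ψ = 0.409: g = -0.0099, g' = -0.540 → ψ = 0.391
Converged at ψ = 0.391.
Compositions from xᵢ = zᵢ/(1+ψ(Kᵢ−1)), yᵢ = Kᵢxᵢ:
  A: x = 0.244, y = 0.510
  B: x = 0.186, y = 0.255
  C: x = 0.110, y = 0.092
  D: x = 0.145, y = 0.061
  E: x = 0.315, y = 0.082

ψ = 0.391, x_D = 0.145, y_D = 0.061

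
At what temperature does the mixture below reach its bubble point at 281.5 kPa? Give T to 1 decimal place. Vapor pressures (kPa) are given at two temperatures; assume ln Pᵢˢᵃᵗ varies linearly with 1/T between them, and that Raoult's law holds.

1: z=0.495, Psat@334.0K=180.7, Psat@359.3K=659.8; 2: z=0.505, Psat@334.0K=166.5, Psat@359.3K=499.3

Bubble-point temperature: ΣzᵢPᵢˢᵃᵗ(T) = P. Interpolate ln Pᵢˢᵃᵗ = aᵢ + bᵢ/T.
  T = 334.0 K: ΣzᵢPᵢˢᵃᵗ = 173.53 kPa
  T = 359.3 K: ΣzᵢPᵢˢᵃᵗ = 578.75 kPa
  T = 346.6 K: ΣzᵢPᵢˢᵃᵗ = 322.79 kPa
  T = 340.3 K: ΣzᵢPᵢˢᵃᵗ = 237.96 kPa
  T = 343.5 K: ΣzᵢPᵢˢᵃᵗ = 278.19 kPa
  T = 345.1 K: ΣzᵢPᵢˢᵃᵗ = 300.47 kPa
Interpolating between 343.5 K and 345.1 K gives T ≈ 343.7 K.

T = 343.7 K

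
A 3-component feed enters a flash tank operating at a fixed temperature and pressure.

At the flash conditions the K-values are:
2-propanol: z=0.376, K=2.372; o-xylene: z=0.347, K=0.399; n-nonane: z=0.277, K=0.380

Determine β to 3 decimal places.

β = 0.162

Material balance + equilibrium reduce to Σ zᵢ(Kᵢ−1)/(1+β(Kᵢ−1)) = 0.
Feasibility: ΣzᵢKᵢ = 1.136, Σzᵢ/Kᵢ = 1.757 — both > 1, two phases present.
Iterate (Newton) starting at β = 0.5:
  β = 0.500: g = -0.2411, g' = -0.729 → β = 0.169
  β = 0.169: g = -0.0054, g' = -0.754 → β = 0.162
Converged at β = 0.162.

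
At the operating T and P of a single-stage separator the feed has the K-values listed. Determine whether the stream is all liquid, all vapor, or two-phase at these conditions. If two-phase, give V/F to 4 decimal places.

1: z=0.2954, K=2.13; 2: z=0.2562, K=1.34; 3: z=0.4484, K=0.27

two-phase, V/F = 0.1512

ΣzᵢKᵢ = 1.0936; Σzᵢ/Kᵢ = 1.9906.
Both exceed 1, so a two-phase solution exists.
Rachford–Rice: g(ψ) = Σ zᵢ(Kᵢ−1)/(1+ψ(Kᵢ−1)) = 0.
Newton iteration, ψ⁰ = 0.5:
  ψ = 0.5000: g = -0.22774, g' = -0.7682 → ψ = 0.2036
  ψ = 0.2036: g = -0.03161, g' = -0.6049 → ψ = 0.1513
  ψ = 0.1513: g = -0.00006, g' = -0.6039 → ψ = 0.1512
Converged at ψ = 0.1512.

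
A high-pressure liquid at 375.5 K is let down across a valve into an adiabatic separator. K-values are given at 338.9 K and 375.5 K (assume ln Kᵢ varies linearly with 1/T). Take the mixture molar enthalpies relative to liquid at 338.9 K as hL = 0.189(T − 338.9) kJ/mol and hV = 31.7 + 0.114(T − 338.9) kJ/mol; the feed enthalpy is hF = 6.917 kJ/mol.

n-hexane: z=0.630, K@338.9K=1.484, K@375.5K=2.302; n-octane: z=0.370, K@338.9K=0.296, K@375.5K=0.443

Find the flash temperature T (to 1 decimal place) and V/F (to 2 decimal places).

T = 341.2 K, V/F = 0.21

Adiabatic flash: solve Rachford–Rice at each trial T, then check hF = ψ·hV(T) + (1−ψ)·hL(T).
  T = 338.9 K: K = (1.484, 0.296), RR gives ψ = 0.130, H_out = 4.134 kJ/mol
  T = 375.5 K: K = (2.302, 0.443), RR gives ψ = 0.847, H_out = 31.439 kJ/mol
  T = 357.2 K: K = (1.869, 0.366), RR gives ψ = 0.568, H_out = 20.679 kJ/mol
  T = 348.0 K: K = (1.670, 0.330), RR gives ψ = 0.387, H_out = 13.736 kJ/mol
  T = 343.4 K: K = (1.574, 0.312), RR gives ψ = 0.272, H_out = 9.381 kJ/mol
  T = 341.1 K: K = (1.528, 0.304), RR gives ψ = 0.204, H_out = 6.852 kJ/mol
Linear interpolation between T = 341.1 (H_out = 6.852) and T = 343.4 (H_out = 9.381) on hF = 6.917 gives T ≈ 341.2 K, at which ψ = 0.21.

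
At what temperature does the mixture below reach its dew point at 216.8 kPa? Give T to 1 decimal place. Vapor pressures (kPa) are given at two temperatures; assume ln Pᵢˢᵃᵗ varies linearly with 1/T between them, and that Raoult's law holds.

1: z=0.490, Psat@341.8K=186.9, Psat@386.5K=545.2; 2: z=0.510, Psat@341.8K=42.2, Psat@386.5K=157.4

T = 382.2 K

Dew-point temperature: Σzᵢ·P/Pᵢˢᵃᵗ(T) = 1. Interpolate ln Pᵢˢᵃᵗ = aᵢ + bᵢ/T.
  T = 341.8 K: ΣzᵢP/Pᵢˢᵃᵗ = 3.1885
  T = 386.5 K: ΣzᵢP/Pᵢˢᵃᵗ = 0.8973
  T = 364.1 K: ΣzᵢP/Pᵢˢᵃᵗ = 1.6273
  T = 375.3 K: ΣzᵢP/Pᵢˢᵃᵗ = 1.1974
  T = 380.9 K: ΣzᵢP/Pᵢˢᵃᵗ = 1.0343
  T = 383.7 K: ΣzᵢP/Pᵢˢᵃᵗ = 0.9628
Interpolating between 380.9 K and 383.7 K gives T ≈ 382.2 K.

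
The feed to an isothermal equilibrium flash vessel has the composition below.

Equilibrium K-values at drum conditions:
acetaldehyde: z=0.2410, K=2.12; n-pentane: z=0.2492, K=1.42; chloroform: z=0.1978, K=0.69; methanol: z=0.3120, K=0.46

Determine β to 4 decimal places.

Newton–Raphson from β = 0.5:
  β = 0.5000: g = -0.04384, g' = -0.3516 → β = 0.3753
  β = 0.3753: g = -0.00025, g' = -0.3501 → β = 0.3746
Converged at β = 0.3746.

β = 0.3746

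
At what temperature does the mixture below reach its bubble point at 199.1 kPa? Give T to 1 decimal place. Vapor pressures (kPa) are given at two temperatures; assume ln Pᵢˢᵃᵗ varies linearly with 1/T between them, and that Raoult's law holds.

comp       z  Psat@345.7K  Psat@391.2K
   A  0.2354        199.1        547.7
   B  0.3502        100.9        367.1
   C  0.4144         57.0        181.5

Bubble-point temperature: ΣzᵢPᵢˢᵃᵗ(T) = P. Interpolate ln Pᵢˢᵃᵗ = aᵢ + bᵢ/T.
  T = 345.7 K: ΣzᵢPᵢˢᵃᵗ = 105.82 kPa
  T = 391.2 K: ΣzᵢPᵢˢᵃᵗ = 332.70 kPa
  T = 368.4 K: ΣzᵢPᵢˢᵃᵗ = 193.78 kPa
  T = 379.8 K: ΣzᵢPᵢˢᵃᵗ = 255.87 kPa
  T = 374.1 K: ΣzᵢPᵢˢᵃᵗ = 223.12 kPa
  T = 371.2 K: ΣzᵢPᵢˢᵃᵗ = 207.79 kPa
Interpolating between 368.4 K and 371.2 K gives T ≈ 369.5 K.

T = 369.5 K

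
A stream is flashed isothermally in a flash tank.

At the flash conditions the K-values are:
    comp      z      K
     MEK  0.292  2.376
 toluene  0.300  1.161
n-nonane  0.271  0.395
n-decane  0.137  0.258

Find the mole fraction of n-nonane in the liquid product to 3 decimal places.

x_n-nonane = 0.331

Material balance + equilibrium reduce to Σ zᵢ(Kᵢ−1)/(1+ψ(Kᵢ−1)) = 0.
Check two-phase: ΣzᵢKᵢ = 1.184 > 1 and Σzᵢ/Kᵢ = 1.598 > 1, so g(0) = 0.184 > 0 and g(1) = -0.598 < 0.
Iterate (Newton) starting at ψ = 0.6:
  ψ = 0.600: g = -0.1765, g' = -0.662 → ψ = 0.333
  ψ = 0.333: g = -0.0192, g' = -0.556 → ψ = 0.299
Converged at ψ = 0.299.
Compositions from xᵢ = zᵢ/(1+ψ(Kᵢ−1)), yᵢ = Kᵢxᵢ:
  MEK: x = 0.207, y = 0.492
  toluene: x = 0.286, y = 0.332
  n-nonane: x = 0.331, y = 0.131
  n-decane: x = 0.176, y = 0.045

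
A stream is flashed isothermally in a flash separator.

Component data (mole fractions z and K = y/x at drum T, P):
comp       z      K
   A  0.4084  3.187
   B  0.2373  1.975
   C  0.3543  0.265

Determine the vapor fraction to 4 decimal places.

ψ = 0.6605

Newton–Raphson from ψ = 0.5:
  ψ = 0.5000: g = 0.17046, g' = -1.0261 → ψ = 0.6661
  ψ = 0.6661: g = -0.00640, g' = -1.1413 → ψ = 0.6605
Converged at ψ = 0.6605.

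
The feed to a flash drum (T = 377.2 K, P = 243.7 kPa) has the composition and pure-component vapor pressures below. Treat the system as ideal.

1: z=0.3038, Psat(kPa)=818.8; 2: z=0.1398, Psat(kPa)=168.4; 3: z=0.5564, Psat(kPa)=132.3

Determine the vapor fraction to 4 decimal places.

ψ = 0.4130

Raoult's law: Kᵢ = Pᵢˢᵃᵗ/P = Pᵢˢᵃᵗ/243.7.
  K_1 = 818.8/243.7 = 3.359869, K_2 = 168.4/243.7 = 0.691014, K_3 = 132.3/243.7 = 0.542881
Iterate (Newton) starting at ψ = 0.5:
  ψ = 0.5000: g = -0.05191, g' = -0.5701 → ψ = 0.4089
  ψ = 0.4089: g = 0.00258, g' = -0.6315 → ψ = 0.4130
Converged at ψ = 0.4130.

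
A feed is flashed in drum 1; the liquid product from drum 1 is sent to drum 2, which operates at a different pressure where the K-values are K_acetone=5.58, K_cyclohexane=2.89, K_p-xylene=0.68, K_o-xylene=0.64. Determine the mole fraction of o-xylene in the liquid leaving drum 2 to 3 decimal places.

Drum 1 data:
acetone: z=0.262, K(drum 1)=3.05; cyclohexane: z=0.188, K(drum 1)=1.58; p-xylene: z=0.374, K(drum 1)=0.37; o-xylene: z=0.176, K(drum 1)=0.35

x_o-xylene (drum 2) = 0.296

Drum 1:
Rachford–Rice: g(ψ₁) = Σ zᵢ(Kᵢ−1)/(1+ψ₁(Kᵢ−1)) = 0.
g(0) = ΣzᵢKᵢ − 1 = 0.296 and g(1) = 1 − Σzᵢ/Kᵢ = -0.719, so a root lies in (0, 1).
Newton iteration, ψ₁⁰ = 0.51:
  ψ₁ = 0.510: g = -0.1716, g' = -0.789 → ψ₁ = 0.293
  ψ₁ = 0.293: g = -0.0013, g' = -0.813 → ψ₁ = 0.291
Converged at ψ₁ = 0.291.
Drum-1 compositions:
  acetone: x = 0.164, y = 0.500
  cyclohexane: x = 0.161, y = 0.254
  p-xylene: x = 0.458, y = 0.169
  o-xylene: x = 0.217, y = 0.076
Drum-2 feed = drum-1 liquid: z₂ = (0.1641, 0.1608, 0.4580, 0.2171).
Drum 2:
Newton iteration, ψ₂⁰ = 0.5:
  ψ₂ = 0.500: g = 0.1149, g' = -0.578 → ψ₂ = 0.699
  ψ₂ = 0.699: g = 0.0167, g' = -0.430 → ψ₂ = 0.738
Converged at ψ₂ = 0.738.
  acetone: x = 0.037, y = 0.209
  cyclohexane: x = 0.067, y = 0.194
  p-xylene: x = 0.600, y = 0.408
  o-xylene: x = 0.296, y = 0.189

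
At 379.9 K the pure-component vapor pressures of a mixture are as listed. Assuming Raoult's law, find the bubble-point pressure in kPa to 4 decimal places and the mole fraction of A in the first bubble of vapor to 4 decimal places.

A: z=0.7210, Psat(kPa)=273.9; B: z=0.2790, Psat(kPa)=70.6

Pbub = 217.1793 kPa, y_A = 0.9093

At the bubble point ψ → 0, so ΣzᵢKᵢ = 1 with Kᵢ = Pᵢˢᵃᵗ/P ⇒ P = ΣzᵢPᵢˢᵃᵗ.
P = 0.7210·273.9 + 0.2790·70.6 = 217.1793 kPa
yᵢ = zᵢPᵢˢᵃᵗ/P ⇒ y_A = 0.7210·273.9/217.1793 = 0.9093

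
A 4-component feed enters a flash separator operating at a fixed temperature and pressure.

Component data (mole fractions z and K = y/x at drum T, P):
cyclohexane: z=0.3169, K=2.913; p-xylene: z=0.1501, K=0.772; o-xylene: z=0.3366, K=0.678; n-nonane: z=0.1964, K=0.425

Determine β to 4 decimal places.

β = 0.4669

Rachford–Rice: g(β) = Σ zᵢ(Kᵢ−1)/(1+β(Kᵢ−1)) = 0.
Feasibility: ΣzᵢKᵢ = 1.3507, Σzᵢ/Kᵢ = 1.2618 — both > 1, two phases present.
Newton iteration, β⁰ = 0.5:
  β = 0.5000: g = -0.01645, g' = -0.4904 → β = 0.4664
  β = 0.4664: g = 0.00021, g' = -0.5032 → β = 0.4669
Converged at β = 0.4669.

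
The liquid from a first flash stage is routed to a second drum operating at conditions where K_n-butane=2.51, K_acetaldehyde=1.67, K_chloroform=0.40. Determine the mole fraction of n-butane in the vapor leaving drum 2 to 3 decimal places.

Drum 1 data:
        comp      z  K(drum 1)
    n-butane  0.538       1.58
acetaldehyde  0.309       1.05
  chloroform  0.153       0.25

y_n-butane (drum 2) = 0.425

Drum 1:
Iterate (Newton) starting at ψ₁ = 0.56:
  ψ₁ = 0.560: g = 0.0527, g' = -0.360 → ψ₁ = 0.707
  ψ₁ = 0.707: g = -0.0079, g' = -0.481 → ψ₁ = 0.690
Converged at ψ₁ = 0.690.
Drum-1 compositions:
  n-butane: x = 0.384, y = 0.607
  acetaldehyde: x = 0.299, y = 0.314
  chloroform: x = 0.317, y = 0.079
Drum-2 feed = drum-1 liquid: z₂ = (0.3842, 0.2987, 0.3171).
Drum 2:
Let ψ₂ = V/F and solve Σ zᵢ(Kᵢ−1)/(1+ψ₂(Kᵢ−1)) = 0.
Check two-phase: ΣzᵢKᵢ = 1.590 > 1 and Σzᵢ/Kᵢ = 1.125 > 1, so g(0) = 0.590 > 0 and g(1) = -0.125 < 0.
Newton–Raphson from ψ₂ = 0.5:
  ψ₂ = 0.500: g = 0.2087, g' = -0.593 → ψ₂ = 0.852
  ψ₂ = 0.852: g = -0.0082, g' = -0.700 → ψ₂ = 0.841
  ψ₂ = 0.841: g = -0.0001, g' = -0.690 → ψ₂ = 0.840
Converged at ψ₂ = 0.840.
  n-butane: x = 0.169, y = 0.425
  acetaldehyde: x = 0.191, y = 0.319
  chloroform: x = 0.640, y = 0.256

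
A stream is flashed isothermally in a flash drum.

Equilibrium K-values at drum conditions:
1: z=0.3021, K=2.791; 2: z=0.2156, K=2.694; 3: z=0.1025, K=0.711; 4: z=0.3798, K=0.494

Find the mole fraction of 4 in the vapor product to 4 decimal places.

y_4 = 0.3230

Rachford–Rice: g(β) = Σ zᵢ(Kᵢ−1)/(1+β(Kᵢ−1)) = 0.
Feasibility: ΣzᵢKᵢ = 1.6845, Σzᵢ/Kᵢ = 1.1013 — both > 1, two phases present.
Iterate (Newton) starting at β = 0.5:
  β = 0.5000: g = 0.19129, g' = -0.6370 → β = 0.8003
  β = 0.8003: g = 0.01590, g' = -0.5643 → β = 0.8285
  β = 0.8285: g = -0.00004, g' = -0.5673 → β = 0.8284
Converged at β = 0.8284.
Compositions from xᵢ = zᵢ/(1+β(Kᵢ−1)), yᵢ = Kᵢxᵢ:
  1: x = 0.1216, y = 0.3395
  2: x = 0.0897, y = 0.2417
  3: x = 0.1348, y = 0.0958
  4: x = 0.6539, y = 0.3230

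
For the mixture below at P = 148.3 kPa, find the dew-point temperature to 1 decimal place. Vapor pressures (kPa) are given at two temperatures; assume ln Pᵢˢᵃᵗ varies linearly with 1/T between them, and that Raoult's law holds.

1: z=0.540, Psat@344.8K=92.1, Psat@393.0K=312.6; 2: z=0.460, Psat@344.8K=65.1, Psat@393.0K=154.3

T = 374.2 K

Dew-point temperature: Σzᵢ·P/Pᵢˢᵃᵗ(T) = 1. Interpolate ln Pᵢˢᵃᵗ = aᵢ + bᵢ/T.
  T = 344.8 K: ΣzᵢP/Pᵢˢᵃᵗ = 1.9174
  T = 393.0 K: ΣzᵢP/Pᵢˢᵃᵗ = 0.6983
  T = 368.9 K: ΣzᵢP/Pᵢˢᵃᵗ = 1.1152
  T = 380.9 K: ΣzᵢP/Pᵢˢᵃᵗ = 0.8761
  T = 374.9 K: ΣzᵢP/Pᵢˢᵃᵗ = 0.9863
  T = 371.9 K: ΣzᵢP/Pᵢˢᵃᵗ = 1.0482
  T = 373.4 K: ΣzᵢP/Pᵢˢᵃᵗ = 1.0167
Interpolating between 373.4 K and 374.9 K gives T ≈ 374.2 K.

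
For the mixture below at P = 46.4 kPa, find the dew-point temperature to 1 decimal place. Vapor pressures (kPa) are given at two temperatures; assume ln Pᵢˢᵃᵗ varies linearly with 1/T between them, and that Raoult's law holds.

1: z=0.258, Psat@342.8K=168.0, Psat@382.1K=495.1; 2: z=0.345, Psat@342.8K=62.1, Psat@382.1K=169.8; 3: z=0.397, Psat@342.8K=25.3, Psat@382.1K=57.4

Dew-point temperature: Σzᵢ·P/Pᵢˢᵃᵗ(T) = 1. Interpolate ln Pᵢˢᵃᵗ = aᵢ + bᵢ/T.
  T = 342.8 K: ΣzᵢP/Pᵢˢᵃᵗ = 1.0571
  T = 382.1 K: ΣzᵢP/Pᵢˢᵃᵗ = 0.4394
  T = 362.5 K: ΣzᵢP/Pᵢˢᵃᵗ = 0.6640
  T = 352.6 K: ΣzᵢP/Pᵢˢᵃᵗ = 0.8331
  T = 347.7 K: ΣzᵢP/Pᵢˢᵃᵗ = 0.9368
  T = 345.2 K: ΣzᵢP/Pᵢˢᵃᵗ = 0.9959
Interpolating between 342.8 K and 345.2 K gives T ≈ 345.0 K.

T = 345.0 K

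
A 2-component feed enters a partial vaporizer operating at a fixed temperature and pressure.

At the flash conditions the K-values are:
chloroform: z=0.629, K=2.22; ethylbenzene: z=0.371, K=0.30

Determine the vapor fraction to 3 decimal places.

ψ = 0.594

Binary case is linear: z₁(K₁−1)(1+ψ(K₂−1)) + z₂(K₂−1)(1+ψ(K₁−1)) = 0
⇒ ψ = [z₁(K₁−1)+z₂(K₂−1)] / [−(K₁−1)(K₂−1)] = 0.5077/0.8540 = 0.594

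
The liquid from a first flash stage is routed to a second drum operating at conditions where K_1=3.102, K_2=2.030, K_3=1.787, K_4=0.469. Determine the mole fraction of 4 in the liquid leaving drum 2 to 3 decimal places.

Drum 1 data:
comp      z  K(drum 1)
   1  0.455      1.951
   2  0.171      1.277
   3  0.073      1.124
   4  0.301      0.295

x_4 (drum 2) = 0.740

Drum 1:
Let ψ₁ = V/F and solve Σ zᵢ(Kᵢ−1)/(1+ψ₁(Kᵢ−1)) = 0.
Check two-phase: ΣzᵢKᵢ = 1.277 > 1 and Σzᵢ/Kᵢ = 1.452 > 1, so g(0) = 0.277 > 0 and g(1) = -0.452 < 0.
Newton iteration, ψ₁⁰ = 0.5:
  ψ₁ = 0.500: g = 0.0157, g' = -0.557 → ψ₁ = 0.528
Converged at ψ₁ = 0.528.
Drum-1 compositions:
  1: x = 0.303, y = 0.591
  2: x = 0.149, y = 0.191
  3: x = 0.069, y = 0.077
  4: x = 0.479, y = 0.141
Drum-2 feed = drum-1 liquid: z₂ = (0.3030, 0.1492, 0.0685, 0.4793).
Drum 2:
Rachford–Rice: g(ψ₂) = Σ zᵢ(Kᵢ−1)/(1+ψ₂(Kᵢ−1)) = 0.
Check two-phase: ΣzᵢKᵢ = 1.590 > 1 and Σzᵢ/Kᵢ = 1.232 > 1, so g(0) = 0.590 > 0 and g(1) = -0.232 < 0.
Newton iteration, ψ₂⁰ = 0.3:
  ψ₂ = 0.300: g = 0.2488, g' = -0.815 → ψ₂ = 0.605
  ψ₂ = 0.605: g = 0.0363, g' = -0.632 → ψ₂ = 0.663
Converged at ψ₂ = 0.663.
  1: x = 0.127, y = 0.393
  2: x = 0.089, y = 0.180
  3: x = 0.045, y = 0.080
  4: x = 0.740, y = 0.347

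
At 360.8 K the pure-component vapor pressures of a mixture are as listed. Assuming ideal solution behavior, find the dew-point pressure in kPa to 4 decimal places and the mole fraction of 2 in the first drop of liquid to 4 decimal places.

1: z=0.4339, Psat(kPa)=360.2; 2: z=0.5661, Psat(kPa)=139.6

At the dew point ψ → 1, so Σzᵢ/Kᵢ = 1 with Kᵢ = Pᵢˢᵃᵗ/P ⇒ 1/P = Σzᵢ/Pᵢˢᵃᵗ.
1/P = 0.4339/360.2 + 0.5661/139.6 = 0.0052598 ⇒ P = 190.1225 kPa
xᵢ = zᵢP/Pᵢˢᵃᵗ ⇒ x_2 = 0.5661·190.1225/139.6 = 0.7710

Pdew = 190.1225 kPa, x_2 = 0.7710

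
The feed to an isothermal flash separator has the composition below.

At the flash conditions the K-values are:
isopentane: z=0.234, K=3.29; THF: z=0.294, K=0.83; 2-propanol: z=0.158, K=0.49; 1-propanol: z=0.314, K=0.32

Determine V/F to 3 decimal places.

V/F = 0.175

Rachford–Rice: g(V/F) = Σ zᵢ(Kᵢ−1)/(1+V/F(Kᵢ−1)) = 0.
Feasibility: ΣzᵢKᵢ = 1.192, Σzᵢ/Kᵢ = 1.729 — both > 1, two phases present.
Newton iteration, V/F⁰ = 0.5:
  V/F = 0.500: g = -0.2365, g' = -0.684 → V/F = 0.154
  V/F = 0.154: g = 0.0185, g' = -0.908 → V/F = 0.175
Converged at V/F = 0.175.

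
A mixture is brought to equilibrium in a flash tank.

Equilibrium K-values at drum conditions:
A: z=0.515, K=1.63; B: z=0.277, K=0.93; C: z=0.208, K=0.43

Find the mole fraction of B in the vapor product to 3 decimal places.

Newton iteration, β⁰ = 0.5:
  β = 0.500: g = 0.0608, g' = -0.252 → β = 0.741
  β = 0.741: g = -0.0047, g' = -0.299 → β = 0.726
Converged at β = 0.726.
Compositions from xᵢ = zᵢ/(1+β(Kᵢ−1)), yᵢ = Kᵢxᵢ:
  A: x = 0.353, y = 0.576
  B: x = 0.292, y = 0.271
  C: x = 0.355, y = 0.153

y_B = 0.271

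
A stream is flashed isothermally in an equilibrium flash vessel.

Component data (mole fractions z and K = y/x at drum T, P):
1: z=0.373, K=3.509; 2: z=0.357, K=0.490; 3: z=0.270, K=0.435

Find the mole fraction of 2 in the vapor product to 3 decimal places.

y_2 = 0.227

Iterate (Newton) starting at β = 0.5:
  β = 0.500: g = -0.0419, g' = -0.797 → β = 0.447
  β = 0.447: g = 0.0009, g' = -0.831 → β = 0.448
Converged at β = 0.448.
Compositions from xᵢ = zᵢ/(1+β(Kᵢ−1)), yᵢ = Kᵢxᵢ:
  1: x = 0.176, y = 0.616
  2: x = 0.463, y = 0.227
  3: x = 0.362, y = 0.157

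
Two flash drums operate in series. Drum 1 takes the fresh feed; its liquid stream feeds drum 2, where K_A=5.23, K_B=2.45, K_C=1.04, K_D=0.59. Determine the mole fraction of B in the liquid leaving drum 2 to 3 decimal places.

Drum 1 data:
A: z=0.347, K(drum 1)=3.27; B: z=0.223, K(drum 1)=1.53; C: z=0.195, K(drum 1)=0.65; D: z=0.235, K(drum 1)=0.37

x_B (drum 2) = 0.078

Drum 1:
Material balance + equilibrium reduce to Σ zᵢ(Kᵢ−1)/(1+ψ₁(Kᵢ−1)) = 0.
Feasibility: ΣzᵢKᵢ = 1.690, Σzᵢ/Kᵢ = 1.187 — both > 1, two phases present.
Newton–Raphson from ψ₁ = 0.44:
  ψ₁ = 0.440: g = 0.2044, g' = -0.701 → ψ₁ = 0.732
  ψ₁ = 0.732: g = 0.0147, g' = -0.649 → ψ₁ = 0.754
Converged at ψ₁ = 0.754.
Drum-1 compositions:
  A: x = 0.128, y = 0.418
  B: x = 0.159, y = 0.244
  C: x = 0.265, y = 0.172
  D: x = 0.448, y = 0.166
Drum-2 feed = drum-1 liquid: z₂ = (0.1279, 0.1593, 0.2649, 0.4478).
Drum 2:
Newton iteration, ψ₂⁰ = 0.68:
  ψ₂ = 0.680: g = 0.0117, g' = -0.382 → ψ₂ = 0.710
  ψ₂ = 0.710: g = 0.0001, g' = -0.374 → ψ₂ = 0.711
Converged at ψ₂ = 0.711.
  A: x = 0.032, y = 0.167
  B: x = 0.078, y = 0.192
  C: x = 0.258, y = 0.268
  D: x = 0.632, y = 0.373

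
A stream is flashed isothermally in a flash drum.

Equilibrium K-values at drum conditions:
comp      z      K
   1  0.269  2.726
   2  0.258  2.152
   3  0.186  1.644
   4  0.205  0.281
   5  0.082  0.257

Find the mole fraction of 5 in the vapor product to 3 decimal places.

y_5 = 0.046

Rachford–Rice: g(ψ) = Σ zᵢ(Kᵢ−1)/(1+ψ(Kᵢ−1)) = 0.
g(0) = ΣzᵢKᵢ − 1 = 0.673 and g(1) = 1 − Σzᵢ/Kᵢ = -0.380, so a root lies in (0, 1).
Iterate (Newton) starting at ψ = 0.5:
  ψ = 0.500: g = 0.2014, g' = -0.786 → ψ = 0.756
  ψ = 0.756: g = -0.0213, g' = -1.028 → ψ = 0.736
  ψ = 0.736: g = -0.0004, g' = -0.989 → ψ = 0.735
Converged at ψ = 0.735.
Compositions from xᵢ = zᵢ/(1+ψ(Kᵢ−1)), yᵢ = Kᵢxᵢ:
  1: x = 0.119, y = 0.323
  2: x = 0.140, y = 0.301
  3: x = 0.126, y = 0.208
  4: x = 0.435, y = 0.122
  5: x = 0.181, y = 0.046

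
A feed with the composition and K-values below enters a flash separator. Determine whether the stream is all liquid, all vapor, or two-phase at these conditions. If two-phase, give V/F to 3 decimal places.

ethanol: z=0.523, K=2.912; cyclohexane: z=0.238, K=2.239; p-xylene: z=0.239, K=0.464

ΣzᵢKᵢ = 2.167; Σzᵢ/Kᵢ = 0.801.
Since Σzᵢ/Kᵢ < 1 the mixture is above its dew point — single vapor phase.

all vapor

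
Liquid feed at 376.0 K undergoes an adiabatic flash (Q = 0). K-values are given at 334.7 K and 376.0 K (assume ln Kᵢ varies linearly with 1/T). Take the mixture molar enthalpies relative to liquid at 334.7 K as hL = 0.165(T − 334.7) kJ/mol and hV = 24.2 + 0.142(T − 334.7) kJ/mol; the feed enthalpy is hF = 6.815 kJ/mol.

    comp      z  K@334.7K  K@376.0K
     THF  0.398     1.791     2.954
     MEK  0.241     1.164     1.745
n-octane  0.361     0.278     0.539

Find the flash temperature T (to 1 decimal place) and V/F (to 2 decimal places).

T = 336.8 K, V/F = 0.27

Adiabatic flash: solve Rachford–Rice at each trial T, then check hF = ψ·hV(T) + (1−ψ)·hL(T).
  T = 334.7 K: K = (1.791, 1.164, 0.278), RR gives ψ = 0.212, H_out = 5.133 kJ/mol
  T = 376.0 K: K = (2.954, 1.745, 0.539), RR gives ψ = 1.000, H_out = 30.065 kJ/mol
  T = 355.4 K: K = (2.335, 1.443, 0.395), RR gives ψ = 0.662, H_out = 19.129 kJ/mol
  T = 345.0 K: K = (2.052, 1.299, 0.333), RR gives ψ = 0.456, H_out = 12.638 kJ/mol
  T = 339.9 K: K = (1.920, 1.232, 0.305), RR gives ψ = 0.344, H_out = 9.145 kJ/mol
  T = 337.3 K: K = (1.855, 1.198, 0.291), RR gives ψ = 0.281, H_out = 7.211 kJ/mol
  T = 336.0 K: K = (1.823, 1.181, 0.285), RR gives ψ = 0.247, H_out = 6.193 kJ/mol
Linear interpolation between T = 336.0 (H_out = 6.193) and T = 337.3 (H_out = 7.211) on hF = 6.815 gives T ≈ 336.8 K, at which ψ = 0.27.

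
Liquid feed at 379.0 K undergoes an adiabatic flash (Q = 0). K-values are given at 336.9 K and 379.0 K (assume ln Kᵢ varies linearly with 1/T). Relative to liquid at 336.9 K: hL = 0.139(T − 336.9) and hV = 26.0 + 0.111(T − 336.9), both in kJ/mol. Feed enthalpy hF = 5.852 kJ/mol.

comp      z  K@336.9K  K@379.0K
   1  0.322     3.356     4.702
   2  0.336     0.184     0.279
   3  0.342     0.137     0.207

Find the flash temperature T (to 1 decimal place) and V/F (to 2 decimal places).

T = 350.9 K, V/F = 0.15

Adiabatic flash: solve Rachford–Rice at each trial T, then check hF = ψ·hV(T) + (1−ψ)·hL(T).
  T = 336.9 K: K = (3.356, 0.184, 0.137), RR gives ψ = 0.096, H_out = 2.487 kJ/mol
  T = 379.0 K: K = (4.702, 0.279, 0.207), RR gives ψ = 0.242, H_out = 11.854 kJ/mol
  T = 357.9 K: K = (4.010, 0.229, 0.170), RR gives ψ = 0.177, H_out = 7.416 kJ/mol
  T = 347.4 K: K = (3.679, 0.206, 0.153), RR gives ψ = 0.139, H_out = 5.039 kJ/mol
  T = 352.6 K: K = (3.842, 0.217, 0.162), RR gives ψ = 0.159, H_out = 6.234 kJ/mol
  T = 350.0 K: K = (3.760, 0.212, 0.157), RR gives ψ = 0.149, H_out = 5.641 kJ/mol
  T = 351.3 K: K = (3.801, 0.215, 0.160), RR gives ψ = 0.154, H_out = 5.939 kJ/mol
Linear interpolation between T = 350.0 (H_out = 5.641) and T = 351.3 (H_out = 5.939) on hF = 5.852 gives T ≈ 350.9 K, at which ψ = 0.15.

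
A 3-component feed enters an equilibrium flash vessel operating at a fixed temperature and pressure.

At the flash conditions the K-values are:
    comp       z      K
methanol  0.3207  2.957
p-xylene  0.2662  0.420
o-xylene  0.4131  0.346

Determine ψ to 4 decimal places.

ψ = 0.1658

Newton–Raphson from ψ = 0.35:
  ψ = 0.3500: g = -0.17161, g' = -0.8708 → ψ = 0.1529
  ψ = 0.1529: g = 0.01344, g' = -1.0536 → ψ = 0.1657
  ψ = 0.1657: g = 0.00014, g' = -1.0323 → ψ = 0.1658
Converged at ψ = 0.1658.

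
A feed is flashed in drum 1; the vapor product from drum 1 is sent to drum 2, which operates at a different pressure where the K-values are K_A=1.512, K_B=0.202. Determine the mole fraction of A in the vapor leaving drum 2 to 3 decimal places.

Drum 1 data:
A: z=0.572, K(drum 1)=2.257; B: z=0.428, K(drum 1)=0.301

Drum 1:
Binary case is linear: z₁(K₁−1)(1+ψ₁(K₂−1)) + z₂(K₂−1)(1+ψ₁(K₁−1)) = 0
⇒ ψ₁ = [z₁(K₁−1)+z₂(K₂−1)] / [−(K₁−1)(K₂−1)] = 0.4198/0.8786 = 0.478
Drum-1 compositions:
  A: x = 0.357, y = 0.807
  B: x = 0.643, y = 0.193
Drum-2 feed = drum-1 vapor: z₂ = (0.8066, 0.1934).
Drum 2:
Rachford–Rice: g(ψ₂) = Σ zᵢ(Kᵢ−1)/(1+ψ₂(Kᵢ−1)) = 0.
Check two-phase: ΣzᵢKᵢ = 1.259 > 1 and Σzᵢ/Kᵢ = 1.491 > 1, so g(0) = 0.259 > 0 and g(1) = -0.491 < 0.
Binary case is linear: z₁(K₁−1)(1+ψ₂(K₂−1)) + z₂(K₂−1)(1+ψ₂(K₁−1)) = 0
⇒ ψ₂ = [z₁(K₁−1)+z₂(K₂−1)] / [−(K₁−1)(K₂−1)] = 0.2586/0.4086 = 0.633
  A: x = 0.609, y = 0.921
  B: x = 0.391, y = 0.079

y_A (drum 2) = 0.921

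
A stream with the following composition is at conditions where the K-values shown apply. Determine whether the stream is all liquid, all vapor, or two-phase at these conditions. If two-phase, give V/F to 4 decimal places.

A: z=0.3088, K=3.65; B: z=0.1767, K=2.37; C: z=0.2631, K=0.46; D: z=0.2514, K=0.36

two-phase, V/F = 0.5739

ΣzᵢKᵢ = 1.7574; Σzᵢ/Kᵢ = 1.4294.
Both exceed 1, so a two-phase solution exists.
Rachford–Rice: g(ψ) = Σ zᵢ(Kᵢ−1)/(1+ψ(Kᵢ−1)) = 0.
Newton iteration, ψ⁰ = 0.5:
  ψ = 0.5000: g = 0.06440, g' = -0.8846 → ψ = 0.5728
  ψ = 0.5728: g = 0.00092, g' = -0.8636 → ψ = 0.5739
Converged at ψ = 0.5739.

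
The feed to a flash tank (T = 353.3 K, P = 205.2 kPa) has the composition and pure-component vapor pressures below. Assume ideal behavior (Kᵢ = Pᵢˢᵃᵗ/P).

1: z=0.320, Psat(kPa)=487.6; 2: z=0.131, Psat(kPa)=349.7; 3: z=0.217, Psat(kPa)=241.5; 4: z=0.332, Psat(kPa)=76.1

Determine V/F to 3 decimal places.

Raoult's law: Kᵢ = Pᵢˢᵃᵗ/P = Pᵢˢᵃᵗ/205.2.
  K_1 = 487.6/205.2 = 2.37622, K_2 = 349.7/205.2 = 1.70419, K_3 = 241.5/205.2 = 1.17690, K_4 = 76.1/205.2 = 0.37086
Iterate (Newton) starting at V/F = 0.47:
  V/F = 0.470: g = 0.0756, g' = -0.531 → V/F = 0.612
  V/F = 0.612: g = -0.0017, g' = -0.563 → V/F = 0.609
Converged at V/F = 0.609.

V/F = 0.609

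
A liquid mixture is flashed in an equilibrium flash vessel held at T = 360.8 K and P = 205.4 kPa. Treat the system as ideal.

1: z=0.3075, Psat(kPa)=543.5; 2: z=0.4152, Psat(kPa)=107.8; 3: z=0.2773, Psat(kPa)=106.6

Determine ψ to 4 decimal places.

ψ = 0.2233

Raoult's law: Kᵢ = Pᵢˢᵃᵗ/P = Pᵢˢᵃᵗ/205.4.
  K_1 = 543.5/205.4 = 2.646056, K_2 = 107.8/205.4 = 0.524830, K_3 = 106.6/205.4 = 0.518987
Newton–Raphson from ψ = 0.5:
  ψ = 0.5000: g = -0.15674, g' = -0.5232 → ψ = 0.2004
  ψ = 0.2004: g = 0.01493, g' = -0.6642 → ψ = 0.2229
  ψ = 0.2229: g = 0.00023, g' = -0.6437 → ψ = 0.2233
Converged at ψ = 0.2233.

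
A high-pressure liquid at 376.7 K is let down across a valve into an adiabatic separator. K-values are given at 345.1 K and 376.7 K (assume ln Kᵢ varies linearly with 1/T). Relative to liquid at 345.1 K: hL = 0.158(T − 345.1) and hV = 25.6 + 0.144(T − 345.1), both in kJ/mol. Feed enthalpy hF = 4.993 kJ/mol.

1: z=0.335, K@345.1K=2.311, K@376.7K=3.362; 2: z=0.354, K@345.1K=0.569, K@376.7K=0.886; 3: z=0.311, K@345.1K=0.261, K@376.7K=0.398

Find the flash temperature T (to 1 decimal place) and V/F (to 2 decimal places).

Adiabatic flash: solve Rachford–Rice at each trial T, then check hF = ψ·hV(T) + (1−ψ)·hL(T).
  T = 345.1 K: K = (2.311, 0.569, 0.261), RR gives ψ = 0.073, H_out = 1.881 kJ/mol
  T = 376.7 K: K = (3.362, 0.886, 0.398), RR gives ψ = 0.585, H_out = 19.709 kJ/mol
  T = 360.9 K: K = (2.810, 0.717, 0.325), RR gives ψ = 0.329, H_out = 10.842 kJ/mol
  T = 353.0 K: K = (2.554, 0.640, 0.292), RR gives ψ = 0.205, H_out = 6.468 kJ/mol
  T = 349.1 K: K = (2.432, 0.604, 0.276), RR gives ψ = 0.141, H_out = 4.246 kJ/mol
  T = 351.1 K: K = (2.494, 0.623, 0.284), RR gives ψ = 0.174, H_out = 5.394 kJ/mol
Linear interpolation between T = 349.1 (H_out = 4.246) and T = 351.1 (H_out = 5.394) on hF = 4.993 gives T ≈ 350.4 K, at which ψ = 0.16.

T = 350.4 K, V/F = 0.16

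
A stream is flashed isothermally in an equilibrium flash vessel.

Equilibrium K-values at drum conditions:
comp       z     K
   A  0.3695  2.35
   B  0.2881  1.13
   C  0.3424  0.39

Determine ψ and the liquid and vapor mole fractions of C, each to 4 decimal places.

Rachford–Rice: g(ψ) = Σ zᵢ(Kᵢ−1)/(1+ψ(Kᵢ−1)) = 0.
Feasibility: ΣzᵢKᵢ = 1.3274, Σzᵢ/Kᵢ = 1.2901 — both > 1, two phases present.
Newton iteration, ψ⁰ = 0.44:
  ψ = 0.4400: g = 0.06288, g' = -0.5074 → ψ = 0.5639
  ψ = 0.5639: g = -0.00027, g' = -0.5174 → ψ = 0.5634
Converged at ψ = 0.5634.
Compositions from xᵢ = zᵢ/(1+ψ(Kᵢ−1)), yᵢ = Kᵢxᵢ:
  A: x = 0.2099, y = 0.4932
  B: x = 0.2684, y = 0.3033
  C: x = 0.5217, y = 0.2035

ψ = 0.5634, x_C = 0.5217, y_C = 0.2035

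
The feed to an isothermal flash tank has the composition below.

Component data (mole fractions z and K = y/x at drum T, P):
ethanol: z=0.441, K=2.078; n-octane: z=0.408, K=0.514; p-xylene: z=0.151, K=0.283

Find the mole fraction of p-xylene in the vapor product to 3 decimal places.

Newton–Raphson from ψ = 0.5:
  ψ = 0.500: g = -0.1218, g' = -0.573 → ψ = 0.287
  ψ = 0.287: g = -0.0039, g' = -0.552 → ψ = 0.280
Converged at ψ = 0.280.
Compositions from xᵢ = zᵢ/(1+ψ(Kᵢ−1)), yᵢ = Kᵢxᵢ:
  ethanol: x = 0.339, y = 0.704
  n-octane: x = 0.472, y = 0.243
  p-xylene: x = 0.189, y = 0.053

y_p-xylene = 0.053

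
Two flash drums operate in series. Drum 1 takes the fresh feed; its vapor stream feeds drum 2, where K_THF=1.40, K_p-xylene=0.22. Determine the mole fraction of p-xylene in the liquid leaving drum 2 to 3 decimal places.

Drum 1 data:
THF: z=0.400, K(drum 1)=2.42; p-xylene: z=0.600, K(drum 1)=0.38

Drum 1:
Let ψ₁ = V/F and solve Σ zᵢ(Kᵢ−1)/(1+ψ₁(Kᵢ−1)) = 0.
g(0) = ΣzᵢKᵢ − 1 = 0.196 and g(1) = 1 − Σzᵢ/Kᵢ = -0.744, so a root lies in (0, 1).
Binary case is linear: z₁(K₁−1)(1+ψ₁(K₂−1)) + z₂(K₂−1)(1+ψ₁(K₁−1)) = 0
⇒ ψ₁ = [z₁(K₁−1)+z₂(K₂−1)] / [−(K₁−1)(K₂−1)] = 0.1960/0.8804 = 0.223
Drum-1 compositions:
  THF: x = 0.304, y = 0.735
  p-xylene: x = 0.696, y = 0.265
Drum-2 feed = drum-1 vapor: z₂ = (0.7355, 0.2645).
Drum 2:
Binary case is linear: z₁(K₁−1)(1+ψ₂(K₂−1)) + z₂(K₂−1)(1+ψ₂(K₁−1)) = 0
⇒ ψ₂ = [z₁(K₁−1)+z₂(K₂−1)] / [−(K₁−1)(K₂−1)] = 0.0879/0.3120 = 0.282
  THF: x = 0.661, y = 0.925
  p-xylene: x = 0.339, y = 0.075

x_p-xylene (drum 2) = 0.339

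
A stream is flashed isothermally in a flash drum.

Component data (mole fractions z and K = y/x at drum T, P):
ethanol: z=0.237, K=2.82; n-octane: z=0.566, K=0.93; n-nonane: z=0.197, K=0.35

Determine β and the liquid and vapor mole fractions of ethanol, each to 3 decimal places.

Material balance + equilibrium reduce to Σ zᵢ(Kᵢ−1)/(1+β(Kᵢ−1)) = 0.
Feasibility: ΣzᵢKᵢ = 1.264, Σzᵢ/Kᵢ = 1.256 — both > 1, two phases present.
Newton–Raphson from β = 0.5:
  β = 0.500: g = -0.0049, g' = -0.401 → β = 0.488
Converged at β = 0.488.
Compositions from xᵢ = zᵢ/(1+β(Kᵢ−1)), yᵢ = Kᵢxᵢ:
  ethanol: x = 0.126, y = 0.354
  n-octane: x = 0.586, y = 0.545
  n-nonane: x = 0.288, y = 0.101

β = 0.488, x_ethanol = 0.126, y_ethanol = 0.354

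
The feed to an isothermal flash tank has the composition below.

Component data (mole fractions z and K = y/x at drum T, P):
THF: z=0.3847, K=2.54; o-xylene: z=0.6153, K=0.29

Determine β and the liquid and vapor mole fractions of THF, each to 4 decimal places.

β = 0.1423, x_THF = 0.3156, y_THF = 0.8015

Rachford–Rice: g(β) = Σ zᵢ(Kᵢ−1)/(1+β(Kᵢ−1)) = 0.
Check two-phase: ΣzᵢKᵢ = 1.1556 > 1 and Σzᵢ/Kᵢ = 2.2732 > 1, so g(0) = 0.1556 > 0 and g(1) = -1.2732 < 0.
Iterate (Newton) starting at β = 0.57:
  β = 0.5700: g = -0.41836, g' = -1.1340 → β = 0.2011
  β = 0.2011: g = -0.05726, g' = -0.9540 → β = 0.1411
  β = 0.1411: g = 0.00122, g' = -0.9988 → β = 0.1423
Converged at β = 0.1423.
Compositions from xᵢ = zᵢ/(1+β(Kᵢ−1)), yᵢ = Kᵢxᵢ:
  THF: x = 0.3156, y = 0.8015
  o-xylene: x = 0.6844, y = 0.1985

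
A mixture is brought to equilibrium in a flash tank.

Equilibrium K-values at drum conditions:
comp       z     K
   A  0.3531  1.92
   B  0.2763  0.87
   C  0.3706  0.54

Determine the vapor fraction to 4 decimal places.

Iterate (Newton) starting at ψ = 0.61:
  ψ = 0.6100: g = -0.06790, g' = -0.2797 → ψ = 0.3672
  ψ = 0.3672: g = -0.00002, g' = -0.2857 → ψ = 0.3671
Converged at ψ = 0.3671.

ψ = 0.3671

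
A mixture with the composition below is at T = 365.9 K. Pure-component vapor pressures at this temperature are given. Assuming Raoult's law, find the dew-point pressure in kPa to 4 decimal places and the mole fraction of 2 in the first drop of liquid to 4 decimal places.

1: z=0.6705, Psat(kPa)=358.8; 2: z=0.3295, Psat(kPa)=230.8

At the dew point ψ → 1, so Σzᵢ/Kᵢ = 1 with Kᵢ = Pᵢˢᵃᵗ/P ⇒ 1/P = Σzᵢ/Pᵢˢᵃᵗ.
1/P = 0.6705/358.8 + 0.3295/230.8 = 0.0032964 ⇒ P = 303.3638 kPa
xᵢ = zᵢP/Pᵢˢᵃᵗ ⇒ x_2 = 0.3295·303.3638/230.8 = 0.4331

Pdew = 303.3638 kPa, x_2 = 0.4331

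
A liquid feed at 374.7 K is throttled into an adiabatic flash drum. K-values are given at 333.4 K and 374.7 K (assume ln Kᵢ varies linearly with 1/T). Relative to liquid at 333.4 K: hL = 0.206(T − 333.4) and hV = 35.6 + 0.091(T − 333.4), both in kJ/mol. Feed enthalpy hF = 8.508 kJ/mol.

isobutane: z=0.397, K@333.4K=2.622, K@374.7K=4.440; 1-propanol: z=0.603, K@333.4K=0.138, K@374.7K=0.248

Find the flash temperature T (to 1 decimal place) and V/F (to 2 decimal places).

T = 344.5 K, V/F = 0.18

Adiabatic flash: solve Rachford–Rice at each trial T, then check hF = ψ·hV(T) + (1−ψ)·hL(T).
  T = 333.4 K: K = (2.622, 0.138), RR gives ψ = 0.089, H_out = 3.161 kJ/mol
  T = 374.7 K: K = (4.440, 0.248), RR gives ψ = 0.353, H_out = 19.387 kJ/mol
  T = 354.0 K: K = (3.463, 0.188), RR gives ψ = 0.244, H_out = 12.355 kJ/mol
  T = 343.7 K: K = (3.026, 0.162), RR gives ψ = 0.176, H_out = 8.178 kJ/mol
  T = 348.9 K: K = (3.242, 0.175), RR gives ψ = 0.212, H_out = 10.367 kJ/mol
  T = 346.3 K: K = (3.133, 0.168), RR gives ψ = 0.195, H_out = 9.296 kJ/mol
  T = 345.0 K: K = (3.079, 0.165), RR gives ψ = 0.185, H_out = 8.743 kJ/mol
Linear interpolation between T = 343.7 (H_out = 8.178) and T = 345.0 (H_out = 8.743) on hF = 8.508 gives T ≈ 344.5 K, at which ψ = 0.18.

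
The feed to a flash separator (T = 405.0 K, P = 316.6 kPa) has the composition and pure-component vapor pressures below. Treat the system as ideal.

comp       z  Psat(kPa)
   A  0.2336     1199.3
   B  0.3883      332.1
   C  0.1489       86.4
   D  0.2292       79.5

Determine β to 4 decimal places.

β = 0.3155

Raoult's law: Kᵢ = Pᵢˢᵃᵗ/P = Pᵢˢᵃᵗ/316.6.
  K_A = 1199.3/316.6 = 3.788061, K_B = 332.1/316.6 = 1.048958, K_C = 86.4/316.6 = 0.272900, K_D = 79.5/316.6 = 0.251105
Iterate (Newton) starting at β = 0.5:
  β = 0.5000: g = -0.15390, g' = -0.8405 → β = 0.3169
  β = 0.3169: g = -0.00125, g' = -0.8666 → β = 0.3155
Converged at β = 0.3155.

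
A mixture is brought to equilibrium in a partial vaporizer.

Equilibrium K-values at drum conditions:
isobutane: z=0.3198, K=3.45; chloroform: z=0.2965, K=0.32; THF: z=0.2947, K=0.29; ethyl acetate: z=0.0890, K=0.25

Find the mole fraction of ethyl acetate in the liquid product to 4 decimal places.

Rachford–Rice: g(V/F) = Σ zᵢ(Kᵢ−1)/(1+V/F(Kᵢ−1)) = 0.
Check two-phase: ΣzᵢKᵢ = 1.3059 > 1 and Σzᵢ/Kᵢ = 2.3915 > 1, so g(0) = 0.3059 > 0 and g(1) = -1.3915 < 0.
Newton–Raphson from V/F = 0.63:
  V/F = 0.6300: g = -0.54980, g' = -1.3826 → V/F = 0.2323
  V/F = 0.2323: g = -0.07156, g' = -1.2594 → V/F = 0.1755
  V/F = 0.1755: g = 0.00307, g' = -1.3757 → V/F = 0.1777
Converged at V/F = 0.1777.
Compositions from xᵢ = zᵢ/(1+V/F(Kᵢ−1)), yᵢ = Kᵢxᵢ:
  isobutane: x = 0.2228, y = 0.7686
  chloroform: x = 0.3373, y = 0.1079
  THF: x = 0.3373, y = 0.0978
  ethyl acetate: x = 0.1027, y = 0.0257

x_ethyl acetate = 0.1027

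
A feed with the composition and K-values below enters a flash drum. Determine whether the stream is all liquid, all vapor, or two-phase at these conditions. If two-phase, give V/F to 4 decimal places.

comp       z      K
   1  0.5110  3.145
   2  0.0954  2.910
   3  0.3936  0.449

ΣzᵢKᵢ = 2.0614; Σzᵢ/Kᵢ = 1.0719.
Both exceed 1, so a two-phase solution exists.
Newton iteration, ψ⁰ = 0.5:
  ψ = 0.5000: g = 0.32274, g' = -0.8661 → ψ = 0.8726
  ψ = 0.8726: g = 0.03228, g' = -0.7773 → ψ = 0.9142
  ψ = 0.9142: g = -0.00043, g' = -0.7995 → ψ = 0.9136
Converged at ψ = 0.9136.

two-phase, V/F = 0.9136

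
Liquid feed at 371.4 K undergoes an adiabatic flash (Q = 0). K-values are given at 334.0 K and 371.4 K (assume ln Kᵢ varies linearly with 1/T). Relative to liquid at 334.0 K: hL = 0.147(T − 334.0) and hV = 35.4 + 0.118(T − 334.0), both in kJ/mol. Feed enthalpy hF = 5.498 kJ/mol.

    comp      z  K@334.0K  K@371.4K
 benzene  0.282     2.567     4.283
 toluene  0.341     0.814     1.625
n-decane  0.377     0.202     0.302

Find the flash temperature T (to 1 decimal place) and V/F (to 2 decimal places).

T = 337.0 K, V/F = 0.14

Adiabatic flash: solve Rachford–Rice at each trial T, then check hF = ψ·hV(T) + (1−ψ)·hL(T).
  T = 334.0 K: K = (2.567, 0.814, 0.202), RR gives ψ = 0.088, H_out = 3.128 kJ/mol
  T = 371.4 K: K = (4.283, 1.625, 0.302), RR gives ψ = 0.615, H_out = 26.585 kJ/mol
  T = 352.7 K: K = (3.361, 1.171, 0.250), RR gives ψ = 0.392, H_out = 16.404 kJ/mol
  T = 343.4 K: K = (2.950, 0.982, 0.225), RR gives ψ = 0.252, H_out = 10.225 kJ/mol
  T = 338.7 K: K = (2.755, 0.895, 0.214), RR gives ψ = 0.173, H_out = 6.793 kJ/mol
  T = 336.4 K: K = (2.662, 0.855, 0.208), RR gives ψ = 0.132, H_out = 5.031 kJ/mol
Linear interpolation between T = 336.4 (H_out = 5.031) and T = 338.7 (H_out = 6.793) on hF = 5.498 gives T ≈ 337.0 K, at which ψ = 0.14.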